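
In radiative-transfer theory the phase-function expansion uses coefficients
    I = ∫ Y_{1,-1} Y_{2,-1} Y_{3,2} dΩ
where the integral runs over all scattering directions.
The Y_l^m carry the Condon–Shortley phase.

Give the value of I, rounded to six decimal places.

m-sum 0 ✓  L=6 even ✓  1≤3≤3 ✓
Π(2lᵢ+1) = 3×5×7 = 105
triangle coeff Δ(1,2,3) = 1/105
Σ_t [0,0]: t=0:+1/4 = 1/4
(3j)²=3/35 [(1 2 3; 0 0 0)], sign=-1
Σ_t [0,0]: t=0:+1/12 = 1/12
(3j)²=2/21 [(1 2 3; -1 -1 2)], sign=-1
⇒ 4πI² = 6/7
I = (+1)√(6/7/(4π)) = 0.26116903

0.261169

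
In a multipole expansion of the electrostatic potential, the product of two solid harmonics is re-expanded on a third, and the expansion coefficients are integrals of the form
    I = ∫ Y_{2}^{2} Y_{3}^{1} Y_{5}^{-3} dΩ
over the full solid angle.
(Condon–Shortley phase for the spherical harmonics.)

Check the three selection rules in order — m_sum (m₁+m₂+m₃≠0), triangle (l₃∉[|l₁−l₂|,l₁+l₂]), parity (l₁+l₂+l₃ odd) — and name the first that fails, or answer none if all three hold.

Σmᵢ = 0  ✓
l₃∈[|l₁−l₂|,l₁+l₂]=[1,5], have l₃=5  ✓
Σlᵢ = 10 ⇒ even  ✓

none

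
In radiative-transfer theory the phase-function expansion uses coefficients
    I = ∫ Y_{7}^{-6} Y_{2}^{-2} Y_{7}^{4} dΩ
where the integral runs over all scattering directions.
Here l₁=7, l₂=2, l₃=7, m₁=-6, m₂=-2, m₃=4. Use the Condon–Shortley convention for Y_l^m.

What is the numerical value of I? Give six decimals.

0.000000

-6 − 2 + 4 = -4 ≠ 0: azimuthal integral kills it; I = 0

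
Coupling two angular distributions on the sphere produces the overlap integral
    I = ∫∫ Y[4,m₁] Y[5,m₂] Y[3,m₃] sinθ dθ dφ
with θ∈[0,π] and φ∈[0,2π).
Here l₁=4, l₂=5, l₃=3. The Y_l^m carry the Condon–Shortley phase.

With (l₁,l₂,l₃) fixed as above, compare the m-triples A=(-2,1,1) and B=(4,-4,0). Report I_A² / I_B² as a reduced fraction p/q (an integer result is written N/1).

Shared (l₁,l₂,l₃)=(4,5,3): N and (l;000)² cancel in I_A²/I_B².
A: Δ = 6!·2!·4!/13! = 1/180180; Racah Σ t=4..6: t=4:+1/384 t=5:−1/720 t=6:+1/34560 = 43/34560; ⇒ 3j(4 5 3; -2 1 1)² = 1849/180180, sgn +1
B: Δ = 6!·2!·4!/13! = 1/180180; Racah Σ t=0..0: t=0:+1/8640 = 1/8640; ⇒ 3j(4 5 3; 4 -4 0)² = 28/715, sgn -1
I_A²/I_B² = (1849/180180)/(28/715) = 1849/7056

1849/7056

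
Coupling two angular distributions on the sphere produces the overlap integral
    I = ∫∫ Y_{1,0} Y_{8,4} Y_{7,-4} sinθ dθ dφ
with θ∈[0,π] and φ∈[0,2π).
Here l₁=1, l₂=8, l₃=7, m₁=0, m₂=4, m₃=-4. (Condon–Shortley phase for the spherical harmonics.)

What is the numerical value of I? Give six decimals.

Checks pass: Σm=0; 16 even; l₃=7∈[7,9].
(2·1+1)(2·8+1)(2·7+1) = 765
Δ: 2! 0! 14! / 17! → 1/2040
sum: t=1:−1/25401600 = -1/25401600
3j²(1 8 7; 0 0 0) = Δ·Π!·Σ² = 8/255  (sign +1)
sum: t=1:−1/239500800 = -1/239500800
3j²(1 8 7; 0 4 -4) = Δ·Π!·Σ² = 2/85  (sign +1)
combine: 4πI² = 765·8/255·2/85 = 48/85
take √, sign +1: I = 0.21198553

0.211986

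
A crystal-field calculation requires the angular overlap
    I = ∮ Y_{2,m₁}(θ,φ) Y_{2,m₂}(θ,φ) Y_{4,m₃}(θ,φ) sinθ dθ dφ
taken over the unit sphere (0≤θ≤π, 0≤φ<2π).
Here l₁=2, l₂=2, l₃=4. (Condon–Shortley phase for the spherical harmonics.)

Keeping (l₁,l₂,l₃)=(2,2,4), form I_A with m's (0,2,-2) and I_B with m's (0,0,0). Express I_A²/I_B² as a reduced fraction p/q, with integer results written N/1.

5/12

Same 2,2,4: normalisation and zero-m 3j drop out of the ratio.
A: Δ: 0! 4! 4! / 9! → 1/630; sum: t=0:+1/96 = 1/96; 3j²(2 2 4; 0 2 -2) = Δ·Π!·Σ² = 1/42  (sign +1)
B: Δ: 0! 4! 4! / 9! → 1/630; sum: t=0:+1/16 = 1/16; 3j²(2 2 4; 0 0 0) = Δ·Π!·Σ² = 2/35  (sign +1)
I_A²/I_B² = (1/42)/(2/35) = 5/12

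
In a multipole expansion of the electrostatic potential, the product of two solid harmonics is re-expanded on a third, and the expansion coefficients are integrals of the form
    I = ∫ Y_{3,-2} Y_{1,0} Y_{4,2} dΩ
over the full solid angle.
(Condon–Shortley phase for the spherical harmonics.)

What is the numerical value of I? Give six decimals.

0.213244

Rules hold: Σm=0, L=8 even, 2≤4≤4.
N = 7·3·9 = 189
Δ = 0!·6!·2!/9! = 1/252
Racah Σ t=0..0: t=0:+1/36 = 1/36
⇒ 3j(3 1 4; 0 0 0)² = 4/63, sgn +1
Racah Σ t=0..0: t=0:+1/120 = 1/120
⇒ 3j(3 1 4; -2 0 2)² = 1/21, sgn +1
4πI² = N·(3j₀)²·(3jₘ)² = 4/7
I = +1·√(0.571429/4π) = 0.21324362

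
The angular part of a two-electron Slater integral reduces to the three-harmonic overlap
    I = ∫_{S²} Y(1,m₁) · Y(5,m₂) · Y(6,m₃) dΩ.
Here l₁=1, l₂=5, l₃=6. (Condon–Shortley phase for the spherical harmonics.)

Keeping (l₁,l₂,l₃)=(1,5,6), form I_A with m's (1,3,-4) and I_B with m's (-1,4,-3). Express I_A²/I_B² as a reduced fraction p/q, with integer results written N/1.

Same 1,5,6: normalisation and zero-m 3j drop out of the ratio.
A: Δ: 0! 2! 10! / 13! → 1/858; sum: t=0:+1/161280 = 1/161280; 3j²(1 5 6; 1 3 -4) = Δ·Π!·Σ² = 15/286  (sign +1)
B: Δ: 0! 2! 10! / 13! → 1/858; sum: t=0:+1/725760 = 1/725760; 3j²(1 5 6; -1 4 -3) = Δ·Π!·Σ² = 1/286  (sign -1)
I_A²/I_B² = (15/286)/(1/286) = 15/1

15/1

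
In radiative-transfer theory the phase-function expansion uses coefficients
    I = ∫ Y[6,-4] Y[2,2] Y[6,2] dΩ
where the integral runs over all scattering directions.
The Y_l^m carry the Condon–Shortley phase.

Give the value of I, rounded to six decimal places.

-0.153870

m-sum 0 ✓  L=14 even ✓  4≤6≤8 ✓
Π(2lᵢ+1) = 13×5×13 = 845
triangle coeff Δ(6,2,6) = 1/90090
Σ_t [0,2]: t=0:+1/69120 t=1:−1/14400 t=2:+1/69120 = -7/172800
(3j)²=14/715 [(6 2 6; 0 0 0)], sign=-1
Σ_t [2,2]: t=2:+1/322560 = 1/322560
(3j)²=18/1001 [(6 2 6; -4 2 2)], sign=+1
⇒ 4πI² = 36/121
I = (-1)√(36/121/(4π)) = -0.15386989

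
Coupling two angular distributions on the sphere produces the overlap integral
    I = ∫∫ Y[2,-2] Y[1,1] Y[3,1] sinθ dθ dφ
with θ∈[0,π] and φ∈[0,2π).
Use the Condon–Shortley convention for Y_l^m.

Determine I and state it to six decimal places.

Checks pass: Σm=0; 6 even; l₃=3∈[1,3].
(2·2+1)(2·1+1)(2·3+1) = 105
Δ: 0! 4! 2! / 7! → 1/105
sum: t=0:+1/4 = 1/4
3j²(2 1 3; 0 0 0) = Δ·Π!·Σ² = 3/35  (sign -1)
sum: t=0:+1/48 = 1/48
3j²(2 1 3; -2 1 1) = Δ·Π!·Σ² = 1/105  (sign +1)
combine: 4πI² = 105·3/35·1/105 = 3/35
take √, sign -1: I = -0.08258890

-0.082589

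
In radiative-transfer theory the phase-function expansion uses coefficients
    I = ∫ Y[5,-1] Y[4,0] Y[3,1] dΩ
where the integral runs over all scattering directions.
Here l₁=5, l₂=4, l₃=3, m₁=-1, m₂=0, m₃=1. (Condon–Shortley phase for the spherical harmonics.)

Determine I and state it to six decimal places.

m-sum 0 ✓  L=12 even ✓  1≤3≤9 ✓
Π(2lᵢ+1) = 11×9×7 = 693
triangle coeff Δ(5,4,3) = 1/180180
Σ_t [2,4]: t=2:+1/576 t=3:−1/144 t=4:+1/576 = -1/288
(3j)²=20/1001 [(5 4 3; 0 0 0)], sign=+1
Σ_t [2,4]: t=2:+1/2304 t=3:−1/216 t=4:+1/384 = -11/6912
(3j)²=11/1638 [(5 4 3; -1 0 1)], sign=-1
⇒ 4πI² = 110/1183
I = (-1)√(110/1183/(4π)) = -0.08601992

-0.086020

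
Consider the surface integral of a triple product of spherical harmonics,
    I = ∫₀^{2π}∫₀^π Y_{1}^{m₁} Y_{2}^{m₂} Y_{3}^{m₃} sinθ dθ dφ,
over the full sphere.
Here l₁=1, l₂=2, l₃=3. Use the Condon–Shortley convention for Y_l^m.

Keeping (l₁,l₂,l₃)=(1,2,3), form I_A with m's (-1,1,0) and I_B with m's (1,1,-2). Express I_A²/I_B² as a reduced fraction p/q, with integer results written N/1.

3/10

Same 1,2,3: normalisation and zero-m 3j drop out of the ratio.
A: Δ: 0! 2! 4! / 7! → 1/105; sum: t=0:+1/12 = 1/12; 3j²(1 2 3; -1 1 0) = Δ·Π!·Σ² = 1/35  (sign -1)
B: Δ: 0! 2! 4! / 7! → 1/105; sum: t=0:+1/12 = 1/12; 3j²(1 2 3; 1 1 -2) = Δ·Π!·Σ² = 2/21  (sign -1)
I_A²/I_B² = (1/35)/(2/21) = 3/10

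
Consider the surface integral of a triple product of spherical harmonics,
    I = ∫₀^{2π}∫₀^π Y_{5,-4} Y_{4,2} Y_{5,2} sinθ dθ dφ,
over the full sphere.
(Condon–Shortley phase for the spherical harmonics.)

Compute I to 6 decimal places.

Rules hold: Σm=0, L=14 even, 1≤5≤9.
N = 11·9·11 = 1089
Δ = 4!·6!·4!/15! = 1/3153150
Racah Σ t=0..4: t=0:+1/69120 t=1:−1/1728 t=2:+1/576 t=3:−1/1728 t=4:+1/69120 = 7/11520
⇒ 3j(5 4 5; 0 0 0)² = 2/143, sgn -1
Racah Σ t=3..4: t=3:−1/25920 t=4:+1/11520 = 1/20736
⇒ 3j(5 4 5; -4 2 2)² = 5/429, sgn -1
4πI² = N·(3j₀)²·(3jₘ)² = 30/169
I = +1·√(0.177515/4π) = 0.11885360

0.118854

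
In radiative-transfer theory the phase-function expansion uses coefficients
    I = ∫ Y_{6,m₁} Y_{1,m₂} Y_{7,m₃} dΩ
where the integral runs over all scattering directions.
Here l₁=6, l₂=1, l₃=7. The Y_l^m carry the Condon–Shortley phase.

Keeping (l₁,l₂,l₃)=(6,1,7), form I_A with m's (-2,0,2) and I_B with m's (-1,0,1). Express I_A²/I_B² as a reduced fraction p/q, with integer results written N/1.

15/16

Same 6,1,7: normalisation and zero-m 3j drop out of the ratio.
A: Δ: 0! 12! 2! / 15! → 1/1365; sum: t=0:+1/967680 = 1/967680; 3j²(6 1 7; -2 0 2) = Δ·Π!·Σ² = 3/91  (sign -1)
B: Δ: 0! 12! 2! / 15! → 1/1365; sum: t=0:+1/604800 = 1/604800; 3j²(6 1 7; -1 0 1) = Δ·Π!·Σ² = 16/455  (sign +1)
I_A²/I_B² = (3/91)/(16/455) = 15/16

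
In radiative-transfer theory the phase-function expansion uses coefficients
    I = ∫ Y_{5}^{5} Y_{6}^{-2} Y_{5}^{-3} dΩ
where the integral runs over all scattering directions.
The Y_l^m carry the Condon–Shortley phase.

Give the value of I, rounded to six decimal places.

Rules hold: Σm=0, L=16 even, 1≤5≤11.
N = 11·13·11 = 1573
Δ = 6!·4!·6!/17! = 1/28588560
Racah Σ t=1..5: t=1:−1/345600 t=2:+1/13824 t=3:−1/5184 t=4:+1/13824 t=5:−1/345600 = -7/129600
⇒ 3j(5 6 5; 0 0 0)² = 80/7293, sgn +1
Racah Σ t=0..0: t=0:+1/829440 = 1/829440
⇒ 3j(5 6 5; 5 -2 -3)² = 35/2431, sgn +1
4πI² = N·(3j₀)²·(3jₘ)² = 2800/11271
I = +1·√(0.248425/4π) = 0.14060244

0.140602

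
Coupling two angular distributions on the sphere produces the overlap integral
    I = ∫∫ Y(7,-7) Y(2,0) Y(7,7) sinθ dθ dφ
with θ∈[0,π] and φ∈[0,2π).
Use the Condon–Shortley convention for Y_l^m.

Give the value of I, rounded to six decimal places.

0.259734

m-sum 0 ✓  L=16 even ✓  5≤7≤9 ✓
Π(2lᵢ+1) = 15×5×15 = 1125
triangle coeff Δ(7,2,7) = 1/185640
Σ_t [0,2]: t=0:+1/2419200 t=1:−1/518400 t=2:+1/2419200 = -1/907200
(3j)²=56/3315 [(7 2 7; 0 0 0)], sign=+1
Σ_t [2,2]: t=2:+1/1916006400 = 1/1916006400
(3j)²=91/2040 [(7 2 7; -7 0 7)], sign=+1
⇒ 4πI² = 245/289
I = (+1)√(245/289/(4π)) = 0.25973423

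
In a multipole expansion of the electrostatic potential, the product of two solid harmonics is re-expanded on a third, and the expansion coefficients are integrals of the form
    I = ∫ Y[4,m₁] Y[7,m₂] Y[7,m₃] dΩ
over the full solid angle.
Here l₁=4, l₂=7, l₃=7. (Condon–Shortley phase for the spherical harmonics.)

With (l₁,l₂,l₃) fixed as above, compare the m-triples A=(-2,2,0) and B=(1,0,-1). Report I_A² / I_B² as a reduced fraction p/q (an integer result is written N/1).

l's match ⇒ only the (l;m) 3-j factors differ between A and B.
A: triangle coeff Δ(4,7,7) = 1/58198140; Σ_t [2,4]: t=2:+1/2903040 t=3:−1/622080 t=4:+1/1382400 = -47/87091200; (3j)²=2209/277134 [(4 7 7; -2 2 0)], sign=+1
B: triangle coeff Δ(4,7,7) = 1/58198140; Σ_t [0,3]: t=0:+1/4354560 t=1:−1/414720 t=2:+1/345600 t=3:−1/2488320 = 1/3225600; (3j)²=81/92378 [(4 7 7; 1 0 -1)], sign=+1
I_A²/I_B² = (2209/277134)/(81/92378) = 2209/243

2209/243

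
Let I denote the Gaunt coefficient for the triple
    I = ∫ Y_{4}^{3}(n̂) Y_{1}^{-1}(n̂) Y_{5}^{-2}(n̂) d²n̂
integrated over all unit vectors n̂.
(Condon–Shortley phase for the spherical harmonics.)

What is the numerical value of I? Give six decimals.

0.085055

Rules hold: Σm=0, L=10 even, 3≤5≤5.
N = 9·3·11 = 297
Δ = 0!·8!·2!/11! = 1/495
Racah Σ t=0..0: t=0:+1/576 = 1/576
⇒ 3j(4 1 5; 0 0 0)² = 5/99, sgn -1
Racah Σ t=0..0: t=0:+1/10080 = 1/10080
⇒ 3j(4 1 5; 3 -1 -2)² = 1/165, sgn -1
4πI² = N·(3j₀)²·(3jₘ)² = 1/11
I = +1·√(0.0909091/4π) = 0.08505478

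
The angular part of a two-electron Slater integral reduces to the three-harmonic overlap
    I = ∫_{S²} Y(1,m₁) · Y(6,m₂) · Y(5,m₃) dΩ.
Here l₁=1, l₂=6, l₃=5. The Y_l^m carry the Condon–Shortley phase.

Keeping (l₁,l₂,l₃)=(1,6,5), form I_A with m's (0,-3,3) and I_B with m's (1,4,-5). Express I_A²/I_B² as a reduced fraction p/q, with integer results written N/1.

Shared (l₁,l₂,l₃)=(1,6,5): N and (l;000)² cancel in I_A²/I_B².
A: Δ = 2!·0!·10!/13! = 1/858; Racah Σ t=1..1: t=1:−1/80640 = -1/80640; ⇒ 3j(1 6 5; 0 -3 3)² = 9/286, sgn -1
B: Δ = 2!·0!·10!/13! = 1/858; Racah Σ t=0..0: t=0:+1/7257600 = 1/7257600; ⇒ 3j(1 6 5; 1 4 -5)² = 1/858, sgn +1
I_A²/I_B² = (9/286)/(1/858) = 27/1

27/1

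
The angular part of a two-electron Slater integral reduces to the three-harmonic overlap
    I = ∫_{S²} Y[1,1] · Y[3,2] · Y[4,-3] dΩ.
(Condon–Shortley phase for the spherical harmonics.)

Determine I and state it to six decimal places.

Rules hold: Σm=0, L=8 even, 2≤4≤4.
N = 3·7·9 = 189
Δ = 0!·2!·6!/9! = 1/252
Racah Σ t=0..0: t=0:+1/36 = 1/36
⇒ 3j(1 3 4; 0 0 0)² = 4/63, sgn +1
Racah Σ t=0..0: t=0:+1/240 = 1/240
⇒ 3j(1 3 4; 1 2 -3)² = 1/12, sgn -1
4πI² = N·(3j₀)²·(3jₘ)² = 1/1
I = -1·√(1/4π) = -0.28209479

-0.282095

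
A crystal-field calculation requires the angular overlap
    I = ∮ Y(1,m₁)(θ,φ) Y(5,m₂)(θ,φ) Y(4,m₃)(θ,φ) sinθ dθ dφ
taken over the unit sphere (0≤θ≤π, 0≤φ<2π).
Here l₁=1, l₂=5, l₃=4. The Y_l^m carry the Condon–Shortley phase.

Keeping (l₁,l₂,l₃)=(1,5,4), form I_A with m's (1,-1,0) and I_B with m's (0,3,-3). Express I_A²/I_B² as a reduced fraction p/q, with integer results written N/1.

Same 1,5,4: normalisation and zero-m 3j drop out of the ratio.
A: Δ: 2! 0! 8! / 11! → 1/495; sum: t=0:+1/1152 = 1/1152; 3j²(1 5 4; 1 -1 0) = Δ·Π!·Σ² = 1/33  (sign +1)
B: Δ: 2! 0! 8! / 11! → 1/495; sum: t=1:−1/5040 = -1/5040; 3j²(1 5 4; 0 3 -3) = Δ·Π!·Σ² = 16/495  (sign +1)
I_A²/I_B² = (1/33)/(16/495) = 15/16

15/16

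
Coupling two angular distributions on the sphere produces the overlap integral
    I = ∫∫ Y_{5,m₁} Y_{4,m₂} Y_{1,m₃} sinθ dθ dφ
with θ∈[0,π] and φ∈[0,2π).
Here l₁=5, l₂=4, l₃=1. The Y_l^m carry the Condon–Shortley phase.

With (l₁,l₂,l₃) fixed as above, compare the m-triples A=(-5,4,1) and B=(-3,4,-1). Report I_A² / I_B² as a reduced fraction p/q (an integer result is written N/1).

45/1

l's match ⇒ only the (l;m) 3-j factors differ between A and B.
A: triangle coeff Δ(5,4,1) = 1/495; Σ_t [8,8]: t=8:+1/80640 = 1/80640; (3j)²=1/11 [(5 4 1; -5 4 1)], sign=+1
B: triangle coeff Δ(5,4,1) = 1/495; Σ_t [8,8]: t=8:+1/80640 = 1/80640; (3j)²=1/495 [(5 4 1; -3 4 -1)], sign=+1
I_A²/I_B² = (1/11)/(1/495) = 45/1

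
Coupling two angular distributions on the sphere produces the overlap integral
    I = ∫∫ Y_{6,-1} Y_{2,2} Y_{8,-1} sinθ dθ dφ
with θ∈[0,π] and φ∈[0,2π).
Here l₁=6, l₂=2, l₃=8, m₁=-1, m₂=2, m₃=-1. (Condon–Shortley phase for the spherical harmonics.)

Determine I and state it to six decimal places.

Checks pass: Σm=0; 16 even; l₃=8∈[4,8].
(2·6+1)(2·2+1)(2·8+1) = 1105
Δ: 0! 12! 4! / 17! → 1/30940
sum: t=0:+1/2073600 = 1/2073600
3j²(6 2 8; 0 0 0) = Δ·Π!·Σ² = 28/1105  (sign +1)
sum: t=0:+1/14515200 = 1/14515200
3j²(6 2 8; -1 2 -1) = Δ·Π!·Σ² = 9/2210  (sign -1)
combine: 4πI² = 1105·28/1105·9/2210 = 126/1105
take √, sign -1: I = -0.09525750

-0.095258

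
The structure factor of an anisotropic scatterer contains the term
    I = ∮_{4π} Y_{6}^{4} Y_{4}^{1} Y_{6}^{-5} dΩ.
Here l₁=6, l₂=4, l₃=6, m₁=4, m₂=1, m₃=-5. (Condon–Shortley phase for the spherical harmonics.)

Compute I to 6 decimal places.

0.047465

m-sum 0 ✓  L=16 even ✓  2≤6≤10 ✓
Π(2lᵢ+1) = 13×9×13 = 1521
triangle coeff Δ(6,4,6) = 1/15315300
Σ_t [0,4]: t=0:+1/829440 t=1:−1/25920 t=2:+1/9216 t=3:−1/25920 t=4:+1/829440 = 7/207360
(3j)²=28/2431 [(6 4 6; 0 0 0)], sign=+1
Σ_t [1,2]: t=1:−1/725760 t=2:+1/967680 = -1/2903040
(3j)²=5/3094 [(6 4 6; 4 1 -5)], sign=+1
⇒ 4πI² = 90/3179
I = (+1)√(90/3179/(4π)) = 0.04746473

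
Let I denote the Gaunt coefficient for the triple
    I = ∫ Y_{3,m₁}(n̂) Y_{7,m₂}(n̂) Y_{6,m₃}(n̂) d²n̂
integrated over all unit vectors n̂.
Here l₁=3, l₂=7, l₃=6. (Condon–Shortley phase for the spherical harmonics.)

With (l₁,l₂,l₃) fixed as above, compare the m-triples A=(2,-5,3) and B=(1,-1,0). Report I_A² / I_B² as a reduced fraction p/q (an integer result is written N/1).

l's match ⇒ only the (l;m) 3-j factors differ between A and B.
A: triangle coeff Δ(3,7,6) = 1/2042040; Σ_t [0,1]: t=0:+1/1935360 t=1:−1/4354560 = 1/3483648; (3j)²=125/12376 [(3 7 6; 2 -5 3)], sign=-1
B: triangle coeff Δ(3,7,6) = 1/2042040; Σ_t [0,2]: t=0:+1/829440 t=1:−1/86400 t=2:+1/138240 = -13/4147200; (3j)²=13/3740 [(3 7 6; 1 -1 0)], sign=-1
I_A²/I_B² = (125/12376)/(13/3740) = 6875/2366

6875/2366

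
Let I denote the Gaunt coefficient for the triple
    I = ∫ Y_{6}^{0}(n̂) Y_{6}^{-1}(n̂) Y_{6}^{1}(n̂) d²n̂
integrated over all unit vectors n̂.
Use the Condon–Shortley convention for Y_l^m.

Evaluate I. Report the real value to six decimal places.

-0.057253

Checks pass: Σm=0; 18 even; l₃=6∈[0,12].
(2·6+1)(2·6+1)(2·6+1) = 2197
Δ: 6! 6! 6! / 19! → 1/325909584
sum: t=0:+1/373248000 t=1:−1/1728000 t=2:+1/110592 t=3:−1/46656 t=4:+1/110592 t=5:−1/1728000 t=6:+1/373248000 = -7/1555200
3j²(6 6 6; 0 0 0) = Δ·Π!·Σ² = 400/46189  (sign -1)
sum: t=0:+1/62208000 t=1:−1/691200 t=2:+1/82944 t=3:−1/62208 t=4:+1/276480 t=5:−1/10368000 = -1/518400
3j²(6 6 6; 0 -1 1) = Δ·Π!·Σ² = 100/46189  (sign +1)
combine: 4πI² = 2197·400/46189·100/46189 = 520000/12623809
take √, sign -1: I = -0.05725343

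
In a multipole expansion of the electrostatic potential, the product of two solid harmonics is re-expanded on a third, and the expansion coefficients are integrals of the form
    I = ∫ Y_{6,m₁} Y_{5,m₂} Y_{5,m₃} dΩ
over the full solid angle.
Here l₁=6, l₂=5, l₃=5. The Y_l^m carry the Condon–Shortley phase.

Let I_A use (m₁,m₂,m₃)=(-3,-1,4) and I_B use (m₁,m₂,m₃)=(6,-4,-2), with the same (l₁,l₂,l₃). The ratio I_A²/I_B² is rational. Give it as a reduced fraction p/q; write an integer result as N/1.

5/308

Shared (l₁,l₂,l₃)=(6,5,5): N and (l;000)² cancel in I_A²/I_B².
A: Δ = 6!·6!·4!/17! = 1/28588560; Racah Σ t=3..4: t=3:−1/155520 t=4:+1/138240 = 1/1244160; ⇒ 3j(6 5 5; -3 -1 4)² = 3/9724, sgn -1
B: Δ = 6!·6!·4!/17! = 1/28588560; Racah Σ t=0..0: t=0:+1/3110400 = 1/3110400; ⇒ 3j(6 5 5; 6 -4 -2)² = 21/1105, sgn -1
I_A²/I_B² = (3/9724)/(21/1105) = 5/308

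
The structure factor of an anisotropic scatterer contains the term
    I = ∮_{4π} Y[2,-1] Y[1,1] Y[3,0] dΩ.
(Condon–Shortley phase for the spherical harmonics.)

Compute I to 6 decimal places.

Checks pass: Σm=0; 6 even; l₃=3∈[1,3].
(2·2+1)(2·1+1)(2·3+1) = 105
Δ: 0! 4! 2! / 7! → 1/105
sum: t=0:+1/4 = 1/4
3j²(2 1 3; 0 0 0) = Δ·Π!·Σ² = 3/35  (sign -1)
sum: t=0:+1/12 = 1/12
3j²(2 1 3; -1 1 0) = Δ·Π!·Σ² = 1/35  (sign -1)
combine: 4πI² = 105·3/35·1/35 = 9/35
take √, sign +1: I = 0.14304817

0.143048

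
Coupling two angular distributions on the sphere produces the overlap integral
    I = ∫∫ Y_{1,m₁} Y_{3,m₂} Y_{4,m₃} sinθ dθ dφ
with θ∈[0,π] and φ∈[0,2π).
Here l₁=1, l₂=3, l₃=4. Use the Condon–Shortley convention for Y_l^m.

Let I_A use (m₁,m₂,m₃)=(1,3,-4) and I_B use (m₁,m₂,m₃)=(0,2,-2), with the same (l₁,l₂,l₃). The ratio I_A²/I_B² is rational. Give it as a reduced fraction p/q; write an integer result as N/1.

7/3

Shared (l₁,l₂,l₃)=(1,3,4): N and (l;000)² cancel in I_A²/I_B².
A: Δ = 0!·2!·6!/9! = 1/252; Racah Σ t=0..0: t=0:+1/1440 = 1/1440; ⇒ 3j(1 3 4; 1 3 -4)² = 1/9, sgn +1
B: Δ = 0!·2!·6!/9! = 1/252; Racah Σ t=0..0: t=0:+1/120 = 1/120; ⇒ 3j(1 3 4; 0 2 -2)² = 1/21, sgn +1
I_A²/I_B² = (1/9)/(1/21) = 7/3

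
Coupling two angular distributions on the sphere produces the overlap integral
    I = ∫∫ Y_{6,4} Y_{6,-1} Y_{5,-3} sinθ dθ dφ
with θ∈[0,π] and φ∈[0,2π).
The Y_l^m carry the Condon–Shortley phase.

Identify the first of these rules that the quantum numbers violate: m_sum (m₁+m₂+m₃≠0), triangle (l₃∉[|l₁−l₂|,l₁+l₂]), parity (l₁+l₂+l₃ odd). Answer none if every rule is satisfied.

Σmᵢ = 0  ✓
l₃∈[|l₁−l₂|,l₁+l₂]=[0,12], have l₃=5  ✓
Σlᵢ = 17 ⇒ odd  ✗

parity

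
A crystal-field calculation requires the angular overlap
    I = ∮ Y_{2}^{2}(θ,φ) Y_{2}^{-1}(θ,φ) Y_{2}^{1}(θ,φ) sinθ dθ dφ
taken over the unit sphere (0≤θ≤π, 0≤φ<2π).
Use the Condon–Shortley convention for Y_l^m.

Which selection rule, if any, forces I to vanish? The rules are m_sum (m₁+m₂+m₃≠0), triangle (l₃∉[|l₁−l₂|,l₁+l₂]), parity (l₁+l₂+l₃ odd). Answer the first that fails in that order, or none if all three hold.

Σmᵢ = 2  ✗
l₃∈[|l₁−l₂|,l₁+l₂]=[0,4], have l₃=2
Σlᵢ = 6 ⇒ even

m_sum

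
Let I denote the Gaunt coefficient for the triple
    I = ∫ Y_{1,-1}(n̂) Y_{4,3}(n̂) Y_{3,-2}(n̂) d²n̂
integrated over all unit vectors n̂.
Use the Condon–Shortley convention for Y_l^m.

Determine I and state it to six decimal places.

Checks pass: Σm=0; 8 even; l₃=3∈[3,5].
(2·1+1)(2·4+1)(2·3+1) = 189
Δ: 2! 0! 6! / 9! → 1/252
sum: t=1:−1/36 = -1/36
3j²(1 4 3; 0 0 0) = Δ·Π!·Σ² = 4/63  (sign +1)
sum: t=2:+1/240 = 1/240
3j²(1 4 3; -1 3 -2) = Δ·Π!·Σ² = 1/12  (sign -1)
combine: 4πI² = 189·4/63·1/12 = 1/1
take √, sign -1: I = -0.28209479

-0.282095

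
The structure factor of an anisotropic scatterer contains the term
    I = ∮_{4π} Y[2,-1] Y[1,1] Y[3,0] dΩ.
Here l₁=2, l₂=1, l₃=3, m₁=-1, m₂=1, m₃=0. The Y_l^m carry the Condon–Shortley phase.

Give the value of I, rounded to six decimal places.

Rules hold: Σm=0, L=6 even, 1≤3≤3.
N = 5·3·7 = 105
Δ = 0!·4!·2!/7! = 1/105
Racah Σ t=0..0: t=0:+1/4 = 1/4
⇒ 3j(2 1 3; 0 0 0)² = 3/35, sgn -1
Racah Σ t=0..0: t=0:+1/12 = 1/12
⇒ 3j(2 1 3; -1 1 0)² = 1/35, sgn -1
4πI² = N·(3j₀)²·(3jₘ)² = 9/35
I = +1·√(0.257143/4π) = 0.14304817

0.143048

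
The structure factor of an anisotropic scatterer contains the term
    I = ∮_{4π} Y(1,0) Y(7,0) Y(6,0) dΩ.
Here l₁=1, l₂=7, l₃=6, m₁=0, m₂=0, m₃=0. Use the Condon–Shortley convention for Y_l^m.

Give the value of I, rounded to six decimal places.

0.244927

m-sum 0 ✓  L=14 even ✓  6≤6≤8 ✓
Π(2lᵢ+1) = 3×15×13 = 585
triangle coeff Δ(1,7,6) = 1/1365
Σ_t [1,1]: t=1:−1/518400 = -1/518400
(3j)²=7/195 [(1 7 6; 0 0 0)], sign=-1
(m-triple is (0,0,0) — same symbol as above.)
⇒ 4πI² = 49/65
I = (+1)√(49/65/(4π)) = 0.24492687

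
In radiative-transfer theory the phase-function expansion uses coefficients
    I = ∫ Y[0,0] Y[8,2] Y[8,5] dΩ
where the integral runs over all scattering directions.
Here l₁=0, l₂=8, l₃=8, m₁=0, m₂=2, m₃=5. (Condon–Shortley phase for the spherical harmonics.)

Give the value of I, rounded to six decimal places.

0.000000

m-sum = 0 + 2 + 5 = 7 ≠ 0 ⇒ I = 0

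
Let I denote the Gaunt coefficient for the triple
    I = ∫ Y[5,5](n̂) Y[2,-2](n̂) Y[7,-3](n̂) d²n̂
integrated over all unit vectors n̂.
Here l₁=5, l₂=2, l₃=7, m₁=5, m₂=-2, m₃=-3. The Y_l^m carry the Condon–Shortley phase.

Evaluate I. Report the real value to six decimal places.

Rules hold: Σm=0, L=14 even, 3≤7≤7.
N = 11·5·15 = 825
Δ = 0!·10!·4!/15! = 1/15015
Racah Σ t=0..0: t=0:+1/57600 = 1/57600
⇒ 3j(5 2 7; 0 0 0)² = 21/715, sgn -1
Racah Σ t=0..0: t=0:+1/87091200 = 1/87091200
⇒ 3j(5 2 7; 5 -2 -3)² = 1/15015, sgn +1
4πI² = N·(3j₀)²·(3jₘ)² = 3/1859
I = -1·√(0.00161377/4π) = -0.01133225

-0.011332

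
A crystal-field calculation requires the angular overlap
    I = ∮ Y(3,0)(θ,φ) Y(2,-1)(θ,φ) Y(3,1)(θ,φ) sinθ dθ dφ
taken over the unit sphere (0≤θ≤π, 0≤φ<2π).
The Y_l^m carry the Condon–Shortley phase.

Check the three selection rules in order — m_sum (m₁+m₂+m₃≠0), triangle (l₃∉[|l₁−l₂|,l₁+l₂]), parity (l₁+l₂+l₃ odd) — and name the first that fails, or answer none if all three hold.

m₁+m₂+m₃ = 0 − 1 + 1 = 0  ✓
triangle: |3−2|=1 ≤ l₃=3 ≤ 3+2=5  ✓
parity: l₁+l₂+l₃ = 8 is even  ✓

none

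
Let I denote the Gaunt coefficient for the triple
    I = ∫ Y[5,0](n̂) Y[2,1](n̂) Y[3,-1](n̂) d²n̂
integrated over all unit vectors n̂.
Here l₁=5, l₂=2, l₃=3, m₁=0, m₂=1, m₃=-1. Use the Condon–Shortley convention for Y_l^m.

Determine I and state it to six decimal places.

Rules hold: Σm=0, L=10 even, 3≤3≤7.
N = 11·5·7 = 385
Δ = 4!·6!·0!/11! = 1/2310
Racah Σ t=2..2: t=2:+1/144 = 1/144
⇒ 3j(5 2 3; 0 0 0)² = 10/231, sgn -1
Racah Σ t=3..3: t=3:−1/288 = -1/288
⇒ 3j(5 2 3; 0 1 -1)² = 5/231, sgn -1
4πI² = N·(3j₀)²·(3jₘ)² = 250/693
I = +1·√(0.36075/4π) = 0.16943318

0.169433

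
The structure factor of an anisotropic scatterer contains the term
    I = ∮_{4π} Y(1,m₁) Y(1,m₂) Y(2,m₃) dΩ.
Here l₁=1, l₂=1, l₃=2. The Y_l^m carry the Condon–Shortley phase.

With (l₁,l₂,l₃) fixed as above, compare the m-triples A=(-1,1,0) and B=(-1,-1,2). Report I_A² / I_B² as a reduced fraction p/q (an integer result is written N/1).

1/6

Shared (l₁,l₂,l₃)=(1,1,2): N and (l;000)² cancel in I_A²/I_B².
A: Δ = 0!·2!·2!/5! = 1/30; Racah Σ t=0..0: t=0:+1/4 = 1/4; ⇒ 3j(1 1 2; -1 1 0)² = 1/30, sgn +1
B: Δ = 0!·2!·2!/5! = 1/30; Racah Σ t=0..0: t=0:+1/4 = 1/4; ⇒ 3j(1 1 2; -1 -1 2)² = 1/5, sgn +1
I_A²/I_B² = (1/30)/(1/5) = 1/6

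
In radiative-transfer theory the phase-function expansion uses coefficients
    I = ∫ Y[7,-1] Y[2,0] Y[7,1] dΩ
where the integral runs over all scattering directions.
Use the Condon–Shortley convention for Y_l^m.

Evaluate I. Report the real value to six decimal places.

Checks pass: Σm=0; 16 even; l₃=7∈[5,9].
(2·7+1)(2·2+1)(2·7+1) = 1125
Δ: 2! 12! 2! / 17! → 1/185640
sum: t=0:+1/2419200 t=1:−1/518400 t=2:+1/2419200 = -1/907200
3j²(7 2 7; 0 0 0) = Δ·Π!·Σ² = 56/3315  (sign +1)
sum: t=0:+1/3870720 t=1:−1/604800 t=2:+1/2073600 = -53/58060800
3j²(7 2 7; -1 0 1) = Δ·Π!·Σ² = 2809/185640  (sign -1)
combine: 4πI² = 1125·56/3315·2809/185640 = 14045/48841
take √, sign -1: I = -0.15127378

-0.151274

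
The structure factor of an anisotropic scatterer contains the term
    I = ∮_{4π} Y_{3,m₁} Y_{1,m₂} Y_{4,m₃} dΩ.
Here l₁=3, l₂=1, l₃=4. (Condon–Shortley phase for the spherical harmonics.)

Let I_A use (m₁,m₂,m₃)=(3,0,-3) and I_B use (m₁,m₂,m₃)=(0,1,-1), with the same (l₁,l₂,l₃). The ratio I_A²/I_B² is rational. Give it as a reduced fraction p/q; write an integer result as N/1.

7/10

Same 3,1,4: normalisation and zero-m 3j drop out of the ratio.
A: Δ: 0! 6! 2! / 9! → 1/252; sum: t=0:+1/720 = 1/720; 3j²(3 1 4; 3 0 -3) = Δ·Π!·Σ² = 1/36  (sign -1)
B: Δ: 0! 6! 2! / 9! → 1/252; sum: t=0:+1/72 = 1/72; 3j²(3 1 4; 0 1 -1) = Δ·Π!·Σ² = 5/126  (sign -1)
I_A²/I_B² = (1/36)/(5/126) = 7/10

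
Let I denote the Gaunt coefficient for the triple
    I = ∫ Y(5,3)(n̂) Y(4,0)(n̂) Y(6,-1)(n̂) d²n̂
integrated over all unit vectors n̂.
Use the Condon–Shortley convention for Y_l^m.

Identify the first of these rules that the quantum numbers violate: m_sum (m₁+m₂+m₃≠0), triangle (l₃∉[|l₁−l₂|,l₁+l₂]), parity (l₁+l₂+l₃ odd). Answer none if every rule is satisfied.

m_sum

Σmᵢ = 2  ✗
l₃∈[|l₁−l₂|,l₁+l₂]=[1,9], have l₃=6
Σlᵢ = 15 ⇒ odd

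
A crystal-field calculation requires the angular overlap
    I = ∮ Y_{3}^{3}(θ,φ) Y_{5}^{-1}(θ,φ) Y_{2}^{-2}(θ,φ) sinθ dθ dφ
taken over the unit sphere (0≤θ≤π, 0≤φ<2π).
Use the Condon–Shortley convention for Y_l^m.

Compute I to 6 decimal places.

-0.023961

m-sum 0 ✓  L=10 even ✓  2≤2≤8 ✓
Π(2lᵢ+1) = 7×11×5 = 385
triangle coeff Δ(3,5,2) = 1/2310
Σ_t [3,3]: t=3:−1/144 = -1/144
(3j)²=10/231 [(3 5 2; 0 0 0)], sign=-1
Σ_t [0,0]: t=0:+1/17280 = 1/17280
(3j)²=1/2310 [(3 5 2; 3 -1 -2)], sign=+1
⇒ 4πI² = 5/693
I = (-1)√(5/693/(4π)) = -0.02396147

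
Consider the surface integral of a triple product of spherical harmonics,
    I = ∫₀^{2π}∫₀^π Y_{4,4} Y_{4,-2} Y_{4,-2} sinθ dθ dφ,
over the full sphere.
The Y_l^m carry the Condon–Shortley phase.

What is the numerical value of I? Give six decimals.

0.190983

Rules hold: Σm=0, L=12 even, 0≤4≤8.
N = 9·9·9 = 729
Δ = 4!·4!·4!/13! = 1/450450
Racah Σ t=0..4: t=0:+1/13824 t=1:−1/216 t=2:+1/64 t=3:−1/216 t=4:+1/13824 = 5/768
⇒ 3j(4 4 4; 0 0 0)² = 18/1001, sgn +1
Racah Σ t=0..0: t=0:+1/2304 = 1/2304
⇒ 3j(4 4 4; 4 -2 -2)² = 5/143, sgn +1
4πI² = N·(3j₀)²·(3jₘ)² = 65610/143143
I = +1·√(0.458353/4π) = 0.19098314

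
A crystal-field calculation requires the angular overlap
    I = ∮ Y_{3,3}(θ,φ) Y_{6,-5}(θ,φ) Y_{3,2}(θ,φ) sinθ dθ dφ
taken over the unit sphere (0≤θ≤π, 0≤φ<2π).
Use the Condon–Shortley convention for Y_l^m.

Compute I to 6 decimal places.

-0.254801

m-sum 0 ✓  L=12 even ✓  3≤3≤9 ✓
Π(2lᵢ+1) = 7×13×7 = 637
triangle coeff Δ(3,6,3) = 1/12012
Σ_t [3,3]: t=3:−1/1296 = -1/1296
(3j)²=100/3003 [(3 6 3; 0 0 0)], sign=+1
Σ_t [0,0]: t=0:+1/86400 = 1/86400
(3j)²=1/26 [(3 6 3; 3 -5 2)], sign=-1
⇒ 4πI² = 350/429
I = (-1)√(350/429/(4π)) = -0.25480060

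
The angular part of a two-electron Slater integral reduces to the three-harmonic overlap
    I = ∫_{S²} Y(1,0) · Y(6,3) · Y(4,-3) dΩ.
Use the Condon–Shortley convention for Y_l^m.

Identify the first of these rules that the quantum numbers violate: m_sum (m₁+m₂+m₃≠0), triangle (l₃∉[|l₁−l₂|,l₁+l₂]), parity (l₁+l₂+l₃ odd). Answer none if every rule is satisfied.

azimuthal sum: 0 + 3 − 3 = 0  ✓
5 ≤ 4 ≤ 7 (triangle on l)  ✗
L = 1 + 6 + 4 = 11 (odd)

triangle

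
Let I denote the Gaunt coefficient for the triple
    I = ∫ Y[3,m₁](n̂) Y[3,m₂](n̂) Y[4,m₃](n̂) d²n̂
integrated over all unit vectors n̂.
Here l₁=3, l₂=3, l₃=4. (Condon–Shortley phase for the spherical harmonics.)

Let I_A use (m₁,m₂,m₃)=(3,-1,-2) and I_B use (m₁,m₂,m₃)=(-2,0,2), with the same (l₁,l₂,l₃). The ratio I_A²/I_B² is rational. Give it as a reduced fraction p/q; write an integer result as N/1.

Shared (l₁,l₂,l₃)=(3,3,4): N and (l;000)² cancel in I_A²/I_B².
A: Δ = 2!·4!·4!/11! = 1/34650; Racah Σ t=0..0: t=0:+1/192 = 1/192; ⇒ 3j(3 3 4; 3 -1 -2)² = 3/77, sgn +1
B: Δ = 2!·4!·4!/11! = 1/34650; Racah Σ t=1..2: t=1:−1/96 t=2:+1/72 = 1/288; ⇒ 3j(3 3 4; -2 0 2)² = 1/462, sgn +1
I_A²/I_B² = (3/77)/(1/462) = 18/1

18/1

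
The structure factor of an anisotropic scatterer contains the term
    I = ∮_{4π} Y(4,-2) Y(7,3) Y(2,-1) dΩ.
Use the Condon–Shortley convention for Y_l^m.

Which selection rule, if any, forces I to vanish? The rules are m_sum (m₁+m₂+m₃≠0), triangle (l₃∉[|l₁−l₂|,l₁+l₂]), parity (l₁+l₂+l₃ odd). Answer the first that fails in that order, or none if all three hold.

azimuthal sum: -2 + 3 − 1 = 0  ✓
3 ≤ 2 ≤ 11 (triangle on l)  ✗
L = 4 + 7 + 2 = 13 (odd)

triangle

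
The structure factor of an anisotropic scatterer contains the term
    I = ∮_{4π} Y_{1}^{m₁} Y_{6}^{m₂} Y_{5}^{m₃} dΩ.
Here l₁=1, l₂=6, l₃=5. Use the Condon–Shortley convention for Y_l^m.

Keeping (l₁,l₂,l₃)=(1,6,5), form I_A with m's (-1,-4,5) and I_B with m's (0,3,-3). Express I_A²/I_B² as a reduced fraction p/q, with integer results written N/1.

Same 1,6,5: normalisation and zero-m 3j drop out of the ratio.
A: Δ: 2! 0! 10! / 13! → 1/858; sum: t=2:+1/7257600 = 1/7257600; 3j²(1 6 5; -1 -4 5) = Δ·Π!·Σ² = 1/858  (sign +1)
B: Δ: 2! 0! 10! / 13! → 1/858; sum: t=1:−1/80640 = -1/80640; 3j²(1 6 5; 0 3 -3) = Δ·Π!·Σ² = 9/286  (sign -1)
I_A²/I_B² = (1/858)/(9/286) = 1/27

1/27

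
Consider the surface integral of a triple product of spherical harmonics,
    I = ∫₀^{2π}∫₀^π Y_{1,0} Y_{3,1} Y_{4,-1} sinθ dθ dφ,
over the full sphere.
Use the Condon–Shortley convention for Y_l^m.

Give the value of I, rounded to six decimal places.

-0.238414

Rules hold: Σm=0, L=8 even, 2≤4≤4.
N = 3·7·9 = 189
Δ = 0!·2!·6!/9! = 1/252
Racah Σ t=0..0: t=0:+1/36 = 1/36
⇒ 3j(1 3 4; 0 0 0)² = 4/63, sgn +1
Racah Σ t=0..0: t=0:+1/48 = 1/48
⇒ 3j(1 3 4; 0 1 -1)² = 5/84, sgn -1
4πI² = N·(3j₀)²·(3jₘ)² = 5/7
I = -1·√(0.714286/4π) = -0.23841361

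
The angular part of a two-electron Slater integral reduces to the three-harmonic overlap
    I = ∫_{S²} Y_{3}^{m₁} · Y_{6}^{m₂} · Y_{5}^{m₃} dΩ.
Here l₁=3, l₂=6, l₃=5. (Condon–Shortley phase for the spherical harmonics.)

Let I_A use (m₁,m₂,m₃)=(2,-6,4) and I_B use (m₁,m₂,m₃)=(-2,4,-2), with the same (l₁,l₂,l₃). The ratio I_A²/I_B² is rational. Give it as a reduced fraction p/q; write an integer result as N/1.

11/2

Shared (l₁,l₂,l₃)=(3,6,5): N and (l;000)² cancel in I_A²/I_B².
A: Δ = 4!·2!·8!/15! = 1/675675; Racah Σ t=0..0: t=0:+1/967680 = 1/967680; ⇒ 3j(3 6 5; 2 -6 4)² = 3/91, sgn -1
B: Δ = 4!·2!·8!/15! = 1/675675; Racah Σ t=3..4: t=3:−1/60480 t=4:+1/34560 = 1/80640; ⇒ 3j(3 6 5; -2 4 -2)² = 6/1001, sgn -1
I_A²/I_B² = (3/91)/(6/1001) = 11/2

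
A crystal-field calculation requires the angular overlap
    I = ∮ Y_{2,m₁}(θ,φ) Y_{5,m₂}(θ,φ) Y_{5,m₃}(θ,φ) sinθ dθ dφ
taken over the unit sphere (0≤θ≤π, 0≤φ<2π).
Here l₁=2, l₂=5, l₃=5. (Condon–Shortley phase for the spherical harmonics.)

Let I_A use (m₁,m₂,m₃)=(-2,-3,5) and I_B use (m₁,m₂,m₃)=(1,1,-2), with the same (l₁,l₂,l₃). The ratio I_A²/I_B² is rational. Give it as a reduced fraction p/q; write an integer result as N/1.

5/7

l's match ⇒ only the (l;m) 3-j factors differ between A and B.
A: triangle coeff Δ(2,5,5) = 1/38610; Σ_t [2,2]: t=2:+1/161280 = 1/161280; (3j)²=1/143 [(2 5 5; -2 -3 5)], sign=+1
B: triangle coeff Δ(2,5,5) = 1/38610; Σ_t [0,1]: t=0:+1/2880 t=1:−1/1440 = -1/2880; (3j)²=7/715 [(2 5 5; 1 1 -2)], sign=+1
I_A²/I_B² = (1/143)/(7/715) = 5/7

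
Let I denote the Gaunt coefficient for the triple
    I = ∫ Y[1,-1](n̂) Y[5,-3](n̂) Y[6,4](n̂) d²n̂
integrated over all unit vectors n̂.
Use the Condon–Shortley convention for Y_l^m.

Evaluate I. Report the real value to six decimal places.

m-sum 0 ✓  L=12 even ✓  4≤6≤6 ✓
Π(2lᵢ+1) = 3×11×13 = 429
triangle coeff Δ(1,5,6) = 1/858
Σ_t [0,0]: t=0:+1/14400 = 1/14400
(3j)²=6/143 [(1 5 6; 0 0 0)], sign=+1
Σ_t [0,0]: t=0:+1/161280 = 1/161280
(3j)²=15/286 [(1 5 6; -1 -3 4)], sign=+1
⇒ 4πI² = 135/143
I = (+1)√(135/143/(4π)) = 0.27409047

0.274090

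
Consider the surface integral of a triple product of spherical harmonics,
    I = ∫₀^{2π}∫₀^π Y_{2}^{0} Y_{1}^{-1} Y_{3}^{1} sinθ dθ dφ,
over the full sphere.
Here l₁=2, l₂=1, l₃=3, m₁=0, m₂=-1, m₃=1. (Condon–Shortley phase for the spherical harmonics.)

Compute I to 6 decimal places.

Checks pass: Σm=0; 6 even; l₃=3∈[1,3].
(2·2+1)(2·1+1)(2·3+1) = 105
Δ: 0! 4! 2! / 7! → 1/105
sum: t=0:+1/4 = 1/4
3j²(2 1 3; 0 0 0) = Δ·Π!·Σ² = 3/35  (sign -1)
sum: t=0:+1/8 = 1/8
3j²(2 1 3; 0 -1 1) = Δ·Π!·Σ² = 2/35  (sign +1)
combine: 4πI² = 105·3/35·2/35 = 18/35
take √, sign -1: I = -0.20230066

-0.202301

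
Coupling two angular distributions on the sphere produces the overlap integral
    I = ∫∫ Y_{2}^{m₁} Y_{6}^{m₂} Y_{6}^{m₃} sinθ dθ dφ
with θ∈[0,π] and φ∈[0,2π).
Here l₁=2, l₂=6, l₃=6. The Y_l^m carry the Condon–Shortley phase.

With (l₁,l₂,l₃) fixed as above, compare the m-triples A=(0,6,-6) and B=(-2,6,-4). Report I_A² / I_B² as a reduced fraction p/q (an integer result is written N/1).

Shared (l₁,l₂,l₃)=(2,6,6): N and (l;000)² cancel in I_A²/I_B².
A: Δ = 2!·2!·10!/15! = 1/90090; Racah Σ t=2..2: t=2:+1/14515200 = 1/14515200; ⇒ 3j(2 6 6; 0 6 -6)² = 22/455, sgn +1
B: Δ = 2!·2!·10!/15! = 1/90090; Racah Σ t=2..2: t=2:+1/14515200 = 1/14515200; ⇒ 3j(2 6 6; -2 6 -4)² = 2/455, sgn +1
I_A²/I_B² = (22/455)/(2/455) = 11/1

11/1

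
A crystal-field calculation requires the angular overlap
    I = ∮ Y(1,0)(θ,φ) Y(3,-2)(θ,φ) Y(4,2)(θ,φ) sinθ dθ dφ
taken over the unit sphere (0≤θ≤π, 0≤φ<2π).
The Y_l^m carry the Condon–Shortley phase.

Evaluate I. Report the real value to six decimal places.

0.213244

Checks pass: Σm=0; 8 even; l₃=4∈[2,4].
(2·1+1)(2·3+1)(2·4+1) = 189
Δ: 0! 2! 6! / 9! → 1/252
sum: t=0:+1/36 = 1/36
3j²(1 3 4; 0 0 0) = Δ·Π!·Σ² = 4/63  (sign +1)
sum: t=0:+1/120 = 1/120
3j²(1 3 4; 0 -2 2) = Δ·Π!·Σ² = 1/21  (sign +1)
combine: 4πI² = 189·4/63·1/21 = 4/7
take √, sign +1: I = 0.21324362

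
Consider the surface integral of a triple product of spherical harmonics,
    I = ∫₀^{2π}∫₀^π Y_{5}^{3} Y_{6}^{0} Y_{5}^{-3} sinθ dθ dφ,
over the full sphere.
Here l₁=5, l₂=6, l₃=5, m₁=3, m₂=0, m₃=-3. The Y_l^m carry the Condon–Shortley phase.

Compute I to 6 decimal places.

Checks pass: Σm=0; 16 even; l₃=5∈[1,11].
(2·5+1)(2·6+1)(2·5+1) = 1573
Δ: 6! 4! 6! / 17! → 1/28588560
sum: t=1:−1/345600 t=2:+1/13824 t=3:−1/5184 t=4:+1/13824 t=5:−1/345600 = -7/129600
3j²(5 6 5; 0 0 0) = Δ·Π!·Σ² = 80/7293  (sign +1)
sum: t=0:+1/2073600 t=1:−1/86400 t=2:+1/55296 = 29/4147200
3j²(5 6 5; 3 0 -3) = Δ·Π!·Σ² = 841/145860  (sign +1)
combine: 4πI² = 1573·80/7293·841/145860 = 3364/33813
take √, sign +1: I = 0.08897771

0.088978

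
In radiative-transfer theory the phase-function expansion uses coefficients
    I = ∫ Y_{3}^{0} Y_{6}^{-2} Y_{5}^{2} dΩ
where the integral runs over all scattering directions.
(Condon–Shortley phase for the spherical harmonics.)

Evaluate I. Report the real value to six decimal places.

Rules hold: Σm=0, L=14 even, 3≤5≤9.
N = 7·13·11 = 1001
Δ = 4!·2!·8!/15! = 1/675675
Racah Σ t=1..3: t=1:−1/8640 t=2:+1/2304 t=3:−1/8640 = 7/34560
⇒ 3j(3 6 5; 0 0 0)² = 7/429, sgn -1
Racah Σ t=1..3: t=1:−1/8640 t=2:+1/5760 t=3:−1/60480 = 1/24192
⇒ 3j(3 6 5; 0 -2 2)² = 8/3003, sgn -1
4πI² = N·(3j₀)²·(3jₘ)² = 56/1287
I = +1·√(0.043512/4π) = 0.05884368

0.058844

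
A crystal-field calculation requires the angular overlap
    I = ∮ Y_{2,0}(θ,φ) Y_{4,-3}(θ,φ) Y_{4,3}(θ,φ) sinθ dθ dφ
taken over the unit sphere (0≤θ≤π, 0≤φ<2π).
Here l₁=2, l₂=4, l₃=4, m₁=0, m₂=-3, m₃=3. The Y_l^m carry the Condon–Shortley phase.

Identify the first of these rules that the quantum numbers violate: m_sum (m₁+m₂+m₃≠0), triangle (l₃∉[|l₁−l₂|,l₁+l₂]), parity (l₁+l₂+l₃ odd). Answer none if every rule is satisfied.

m₁+m₂+m₃ = 0 − 3 + 3 = 0  ✓
triangle: |2−4|=2 ≤ l₃=4 ≤ 2+4=6  ✓
parity: l₁+l₂+l₃ = 10 is even  ✓

none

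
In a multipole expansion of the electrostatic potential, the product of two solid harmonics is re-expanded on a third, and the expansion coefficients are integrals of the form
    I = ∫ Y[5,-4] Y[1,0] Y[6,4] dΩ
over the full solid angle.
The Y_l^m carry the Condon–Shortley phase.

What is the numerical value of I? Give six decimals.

0.182727

m-sum 0 ✓  L=12 even ✓  4≤6≤6 ✓
Π(2lᵢ+1) = 11×3×13 = 429
triangle coeff Δ(5,1,6) = 1/858
Σ_t [0,0]: t=0:+1/14400 = 1/14400
(3j)²=6/143 [(5 1 6; 0 0 0)], sign=+1
Σ_t [0,0]: t=0:+1/362880 = 1/362880
(3j)²=10/429 [(5 1 6; -4 0 4)], sign=+1
⇒ 4πI² = 60/143
I = (+1)√(60/143/(4π)) = 0.18272698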